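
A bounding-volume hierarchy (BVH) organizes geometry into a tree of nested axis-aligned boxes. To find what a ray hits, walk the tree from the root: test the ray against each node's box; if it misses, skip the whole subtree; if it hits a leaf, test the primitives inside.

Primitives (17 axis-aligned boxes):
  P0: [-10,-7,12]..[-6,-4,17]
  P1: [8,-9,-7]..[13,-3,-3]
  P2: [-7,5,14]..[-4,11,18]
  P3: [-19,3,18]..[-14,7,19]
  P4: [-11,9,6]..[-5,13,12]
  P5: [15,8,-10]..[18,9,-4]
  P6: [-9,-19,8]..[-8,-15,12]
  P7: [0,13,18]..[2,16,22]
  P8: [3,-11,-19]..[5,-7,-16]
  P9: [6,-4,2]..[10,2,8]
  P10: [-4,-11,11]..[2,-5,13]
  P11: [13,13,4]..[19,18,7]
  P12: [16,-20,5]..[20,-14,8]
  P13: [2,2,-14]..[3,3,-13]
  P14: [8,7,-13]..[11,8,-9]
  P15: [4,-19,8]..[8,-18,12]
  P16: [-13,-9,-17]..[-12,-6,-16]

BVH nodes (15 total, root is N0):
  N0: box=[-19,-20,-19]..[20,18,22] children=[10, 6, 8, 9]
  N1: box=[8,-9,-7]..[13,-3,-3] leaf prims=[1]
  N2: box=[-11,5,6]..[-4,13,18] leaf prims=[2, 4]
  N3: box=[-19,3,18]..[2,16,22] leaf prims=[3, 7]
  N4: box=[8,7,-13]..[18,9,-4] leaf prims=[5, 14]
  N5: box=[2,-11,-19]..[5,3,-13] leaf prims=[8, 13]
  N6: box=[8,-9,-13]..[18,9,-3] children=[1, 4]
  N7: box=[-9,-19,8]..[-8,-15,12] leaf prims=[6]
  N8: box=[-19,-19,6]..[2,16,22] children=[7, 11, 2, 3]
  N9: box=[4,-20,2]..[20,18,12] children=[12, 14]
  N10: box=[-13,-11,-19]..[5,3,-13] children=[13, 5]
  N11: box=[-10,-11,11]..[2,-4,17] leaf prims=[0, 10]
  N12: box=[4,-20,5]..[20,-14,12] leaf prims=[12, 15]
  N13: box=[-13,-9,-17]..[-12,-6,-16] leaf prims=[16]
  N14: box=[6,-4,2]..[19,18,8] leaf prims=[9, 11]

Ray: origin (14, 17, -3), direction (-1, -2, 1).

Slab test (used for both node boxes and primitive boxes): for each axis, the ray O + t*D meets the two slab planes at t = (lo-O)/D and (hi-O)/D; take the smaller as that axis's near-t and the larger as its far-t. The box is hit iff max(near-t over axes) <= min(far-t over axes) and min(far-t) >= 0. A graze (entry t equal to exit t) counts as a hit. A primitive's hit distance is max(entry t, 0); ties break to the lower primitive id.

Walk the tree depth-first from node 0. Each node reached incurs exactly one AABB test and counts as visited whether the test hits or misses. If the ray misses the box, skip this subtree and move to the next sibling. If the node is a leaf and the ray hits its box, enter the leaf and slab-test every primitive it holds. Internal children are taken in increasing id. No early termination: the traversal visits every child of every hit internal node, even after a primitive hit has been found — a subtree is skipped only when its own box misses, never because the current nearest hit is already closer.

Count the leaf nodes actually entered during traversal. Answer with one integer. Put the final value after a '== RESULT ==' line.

Walk:
N0 x:[-6,33] y:[-1/2,37/2] z:[-16,25] -> hit [-1/2,37/2], descend [6, 8, 9, 10]
  N6 x:[-4,6] y:[4,13] z:[-10,0] -> miss, prune
  N8 x:[12,33] y:[1/2,18] z:[9,25] -> hit [12,18], descend [2, 3, 7, 11]
    N2 x:[18,25] y:[2,6] z:[9,21] -> miss, prune
    N3 x:[12,33] y:[1/2,7] z:[21,25] -> miss, prune
    N7 x:[22,23] y:[16,18] z:[11,15] -> miss, prune
    N11 x:[12,24] y:[21/2,14] z:[14,20] -> hit [14,14] leaf, test {P0(miss), P10@t=14}
  N9 x:[-6,10] y:[-1/2,37/2] z:[5,15] -> hit [5,10], descend [12, 14]
    N12 x:[-6,10] y:[31/2,37/2] z:[8,15] -> miss, prune
    N14 x:[-5,8] y:[-1/2,21/2] z:[5,11] -> hit [5,8] leaf, test {P9@t=15/2, P11(miss)}
  N10 x:[9,27] y:[7,14] z:[-16,-10] -> miss, prune

Summary -> nodes [0, 6, 8, 2, 3, 7, 11, 9, 12, 14, 10]; box-tests=11; leaf-entries=2; first=P9

== RESULT ==
2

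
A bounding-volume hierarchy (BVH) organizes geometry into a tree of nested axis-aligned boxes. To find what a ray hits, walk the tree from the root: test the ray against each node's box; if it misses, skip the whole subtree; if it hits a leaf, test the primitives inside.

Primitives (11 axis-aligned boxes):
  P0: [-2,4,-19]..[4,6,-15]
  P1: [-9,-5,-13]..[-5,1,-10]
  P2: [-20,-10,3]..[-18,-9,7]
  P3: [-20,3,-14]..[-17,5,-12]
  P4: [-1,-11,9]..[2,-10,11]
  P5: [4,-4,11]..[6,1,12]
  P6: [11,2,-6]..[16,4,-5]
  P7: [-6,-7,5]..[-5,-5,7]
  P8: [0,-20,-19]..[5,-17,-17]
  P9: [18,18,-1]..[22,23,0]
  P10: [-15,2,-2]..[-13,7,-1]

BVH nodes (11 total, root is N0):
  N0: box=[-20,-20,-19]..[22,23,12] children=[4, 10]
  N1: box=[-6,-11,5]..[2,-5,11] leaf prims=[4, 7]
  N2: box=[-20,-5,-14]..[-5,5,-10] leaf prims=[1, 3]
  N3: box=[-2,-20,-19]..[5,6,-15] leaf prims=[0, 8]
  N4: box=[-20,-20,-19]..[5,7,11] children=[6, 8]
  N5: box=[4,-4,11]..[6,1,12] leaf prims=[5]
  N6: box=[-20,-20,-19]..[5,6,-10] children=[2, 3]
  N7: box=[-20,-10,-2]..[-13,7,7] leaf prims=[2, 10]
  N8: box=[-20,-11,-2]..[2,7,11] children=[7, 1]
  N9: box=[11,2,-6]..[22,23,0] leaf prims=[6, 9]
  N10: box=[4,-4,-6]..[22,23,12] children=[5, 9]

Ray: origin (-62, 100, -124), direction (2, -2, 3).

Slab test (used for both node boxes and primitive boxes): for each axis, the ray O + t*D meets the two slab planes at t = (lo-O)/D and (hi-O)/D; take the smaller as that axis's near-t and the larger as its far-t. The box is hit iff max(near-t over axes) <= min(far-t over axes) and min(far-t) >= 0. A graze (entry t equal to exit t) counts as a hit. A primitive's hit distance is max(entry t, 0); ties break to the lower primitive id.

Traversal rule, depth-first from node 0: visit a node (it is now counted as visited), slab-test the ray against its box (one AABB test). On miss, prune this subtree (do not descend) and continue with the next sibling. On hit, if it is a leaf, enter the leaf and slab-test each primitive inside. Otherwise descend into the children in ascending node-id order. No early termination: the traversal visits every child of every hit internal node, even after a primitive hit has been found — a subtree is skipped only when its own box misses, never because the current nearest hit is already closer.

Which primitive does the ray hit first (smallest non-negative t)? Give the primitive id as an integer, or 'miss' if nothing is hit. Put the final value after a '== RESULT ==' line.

Trace the traversal:
N0 x:[21,42] y:[77/2,60] z:[35,136/3] -> hit [77/2,42], descend [4, 10]
  N4 x:[21,67/2] y:[93/2,60] z:[35,45] -> miss, prune
  N10 x:[33,42] y:[77/2,52] z:[118/3,136/3] -> hit [118/3,42], descend [5, 9]
    N5 x:[33,34] y:[99/2,52] z:[45,136/3] -> miss, prune
    N9 x:[73/2,42] y:[77/2,49] z:[118/3,124/3] -> hit [118/3,124/3] leaf, test {P6(miss), P9@t=41}

order=[0, 4, 10, 5, 9]  |boxes|=5  |leaves|=1  hit=P9

== RESULT ==
9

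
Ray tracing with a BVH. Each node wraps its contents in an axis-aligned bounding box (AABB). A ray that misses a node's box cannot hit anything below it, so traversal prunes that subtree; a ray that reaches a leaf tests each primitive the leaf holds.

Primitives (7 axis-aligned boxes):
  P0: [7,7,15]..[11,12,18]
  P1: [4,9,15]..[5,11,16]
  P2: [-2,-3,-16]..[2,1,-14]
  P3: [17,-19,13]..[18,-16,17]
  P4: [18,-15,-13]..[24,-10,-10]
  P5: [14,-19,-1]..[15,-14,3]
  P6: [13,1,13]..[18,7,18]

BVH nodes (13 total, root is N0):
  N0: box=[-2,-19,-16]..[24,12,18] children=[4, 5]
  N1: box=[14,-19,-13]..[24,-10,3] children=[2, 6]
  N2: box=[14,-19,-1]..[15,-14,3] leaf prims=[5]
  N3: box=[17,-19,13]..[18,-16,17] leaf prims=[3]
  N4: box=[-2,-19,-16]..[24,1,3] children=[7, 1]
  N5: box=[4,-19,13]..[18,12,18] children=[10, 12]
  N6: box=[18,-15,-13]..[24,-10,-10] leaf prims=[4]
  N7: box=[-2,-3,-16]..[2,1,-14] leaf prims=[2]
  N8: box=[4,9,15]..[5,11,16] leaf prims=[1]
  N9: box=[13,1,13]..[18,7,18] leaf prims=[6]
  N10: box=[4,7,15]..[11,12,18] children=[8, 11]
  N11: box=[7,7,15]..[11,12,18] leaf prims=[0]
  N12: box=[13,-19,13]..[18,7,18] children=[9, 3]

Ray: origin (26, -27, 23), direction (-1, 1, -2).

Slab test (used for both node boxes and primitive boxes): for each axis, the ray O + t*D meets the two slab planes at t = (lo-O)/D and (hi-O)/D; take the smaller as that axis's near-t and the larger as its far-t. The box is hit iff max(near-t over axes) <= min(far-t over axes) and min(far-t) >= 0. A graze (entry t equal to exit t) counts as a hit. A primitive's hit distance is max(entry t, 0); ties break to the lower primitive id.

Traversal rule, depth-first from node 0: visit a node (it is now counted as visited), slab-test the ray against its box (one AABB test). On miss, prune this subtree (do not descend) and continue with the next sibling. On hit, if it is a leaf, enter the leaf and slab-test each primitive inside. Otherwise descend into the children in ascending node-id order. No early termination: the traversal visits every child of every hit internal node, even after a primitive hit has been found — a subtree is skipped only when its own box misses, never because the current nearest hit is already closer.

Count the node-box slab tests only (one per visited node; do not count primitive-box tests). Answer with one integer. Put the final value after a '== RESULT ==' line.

Traverse from the root:
N0 x:[2,28] y:[8,39] z:[5/2,39/2] -> hit [8,39/2], descend [4, 5]
  N4 x:[2,28] y:[8,28] z:[10,39/2] -> hit [10,39/2], descend [1, 7]
    N1 x:[2,12] y:[8,17] z:[10,18] -> hit [10,12], descend [2, 6]
      N2 x:[11,12] y:[8,13] z:[10,12] -> hit [11,12] leaf, test {P5@t=11}
      N6 x:[2,8] y:[12,17] z:[33/2,18] -> miss, prune
    N7 x:[24,28] y:[24,28] z:[37/2,39/2] -> miss, prune
  N5 x:[8,22] y:[8,39] z:[5/2,5] -> miss, prune

order=[0, 4, 1, 2, 6, 7, 5]  |boxes|=7  |leaves|=1  hit=P5

== RESULT ==
7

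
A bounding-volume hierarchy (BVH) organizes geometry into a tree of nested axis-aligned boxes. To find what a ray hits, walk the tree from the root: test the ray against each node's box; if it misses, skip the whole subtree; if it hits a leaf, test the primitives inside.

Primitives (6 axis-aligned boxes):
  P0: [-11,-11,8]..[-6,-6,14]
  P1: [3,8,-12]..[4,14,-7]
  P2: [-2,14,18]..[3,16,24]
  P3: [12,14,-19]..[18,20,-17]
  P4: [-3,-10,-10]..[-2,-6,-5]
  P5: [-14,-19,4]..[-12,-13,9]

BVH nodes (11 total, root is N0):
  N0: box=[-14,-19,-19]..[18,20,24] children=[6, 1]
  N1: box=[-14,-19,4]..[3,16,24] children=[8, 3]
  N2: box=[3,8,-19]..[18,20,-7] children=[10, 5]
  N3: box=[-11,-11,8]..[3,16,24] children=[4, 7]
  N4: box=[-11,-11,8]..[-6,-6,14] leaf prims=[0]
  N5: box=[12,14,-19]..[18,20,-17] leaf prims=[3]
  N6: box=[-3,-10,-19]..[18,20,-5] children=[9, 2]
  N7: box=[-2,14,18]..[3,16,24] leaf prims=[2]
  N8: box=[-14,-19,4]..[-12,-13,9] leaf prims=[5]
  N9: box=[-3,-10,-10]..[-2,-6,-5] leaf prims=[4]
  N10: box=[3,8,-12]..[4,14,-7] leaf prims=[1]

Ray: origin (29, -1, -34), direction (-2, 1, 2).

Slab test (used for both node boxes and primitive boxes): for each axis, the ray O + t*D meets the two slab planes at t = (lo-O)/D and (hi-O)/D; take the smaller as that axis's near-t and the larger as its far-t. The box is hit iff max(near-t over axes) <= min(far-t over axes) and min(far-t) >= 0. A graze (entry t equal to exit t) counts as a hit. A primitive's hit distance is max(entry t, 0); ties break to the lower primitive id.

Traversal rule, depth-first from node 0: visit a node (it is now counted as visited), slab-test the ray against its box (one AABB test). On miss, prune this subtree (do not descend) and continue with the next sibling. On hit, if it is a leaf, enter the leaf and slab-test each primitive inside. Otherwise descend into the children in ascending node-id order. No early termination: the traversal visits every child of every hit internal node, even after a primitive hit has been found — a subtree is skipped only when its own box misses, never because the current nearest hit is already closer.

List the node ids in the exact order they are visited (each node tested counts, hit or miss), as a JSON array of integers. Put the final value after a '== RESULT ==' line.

Trace the traversal:
N0 x:[11/2,43/2] y:[-18,21] z:[15/2,29] -> hit [15/2,21], descend [1, 6]
  N1 x:[13,43/2] y:[-18,17] z:[19,29] -> miss, prune
  N6 x:[11/2,16] y:[-9,21] z:[15/2,29/2] -> hit [15/2,29/2], descend [2, 9]
    N2 x:[11/2,13] y:[9,21] z:[15/2,27/2] -> hit [9,13], descend [5, 10]
      N5 x:[11/2,17/2] y:[15,21] z:[15/2,17/2] -> miss, prune
      N10 x:[25/2,13] y:[9,15] z:[11,27/2] -> hit [25/2,13] leaf, test {P1@t=25/2}
    N9 x:[31/2,16] y:[-9,-5] z:[12,29/2] -> miss, prune

Visited [0, 1, 6, 2, 5, 10, 9]. Tests: 7 box, 1 leaf. Nearest: P1.

== RESULT ==
[0, 1, 6, 2, 5, 10, 9]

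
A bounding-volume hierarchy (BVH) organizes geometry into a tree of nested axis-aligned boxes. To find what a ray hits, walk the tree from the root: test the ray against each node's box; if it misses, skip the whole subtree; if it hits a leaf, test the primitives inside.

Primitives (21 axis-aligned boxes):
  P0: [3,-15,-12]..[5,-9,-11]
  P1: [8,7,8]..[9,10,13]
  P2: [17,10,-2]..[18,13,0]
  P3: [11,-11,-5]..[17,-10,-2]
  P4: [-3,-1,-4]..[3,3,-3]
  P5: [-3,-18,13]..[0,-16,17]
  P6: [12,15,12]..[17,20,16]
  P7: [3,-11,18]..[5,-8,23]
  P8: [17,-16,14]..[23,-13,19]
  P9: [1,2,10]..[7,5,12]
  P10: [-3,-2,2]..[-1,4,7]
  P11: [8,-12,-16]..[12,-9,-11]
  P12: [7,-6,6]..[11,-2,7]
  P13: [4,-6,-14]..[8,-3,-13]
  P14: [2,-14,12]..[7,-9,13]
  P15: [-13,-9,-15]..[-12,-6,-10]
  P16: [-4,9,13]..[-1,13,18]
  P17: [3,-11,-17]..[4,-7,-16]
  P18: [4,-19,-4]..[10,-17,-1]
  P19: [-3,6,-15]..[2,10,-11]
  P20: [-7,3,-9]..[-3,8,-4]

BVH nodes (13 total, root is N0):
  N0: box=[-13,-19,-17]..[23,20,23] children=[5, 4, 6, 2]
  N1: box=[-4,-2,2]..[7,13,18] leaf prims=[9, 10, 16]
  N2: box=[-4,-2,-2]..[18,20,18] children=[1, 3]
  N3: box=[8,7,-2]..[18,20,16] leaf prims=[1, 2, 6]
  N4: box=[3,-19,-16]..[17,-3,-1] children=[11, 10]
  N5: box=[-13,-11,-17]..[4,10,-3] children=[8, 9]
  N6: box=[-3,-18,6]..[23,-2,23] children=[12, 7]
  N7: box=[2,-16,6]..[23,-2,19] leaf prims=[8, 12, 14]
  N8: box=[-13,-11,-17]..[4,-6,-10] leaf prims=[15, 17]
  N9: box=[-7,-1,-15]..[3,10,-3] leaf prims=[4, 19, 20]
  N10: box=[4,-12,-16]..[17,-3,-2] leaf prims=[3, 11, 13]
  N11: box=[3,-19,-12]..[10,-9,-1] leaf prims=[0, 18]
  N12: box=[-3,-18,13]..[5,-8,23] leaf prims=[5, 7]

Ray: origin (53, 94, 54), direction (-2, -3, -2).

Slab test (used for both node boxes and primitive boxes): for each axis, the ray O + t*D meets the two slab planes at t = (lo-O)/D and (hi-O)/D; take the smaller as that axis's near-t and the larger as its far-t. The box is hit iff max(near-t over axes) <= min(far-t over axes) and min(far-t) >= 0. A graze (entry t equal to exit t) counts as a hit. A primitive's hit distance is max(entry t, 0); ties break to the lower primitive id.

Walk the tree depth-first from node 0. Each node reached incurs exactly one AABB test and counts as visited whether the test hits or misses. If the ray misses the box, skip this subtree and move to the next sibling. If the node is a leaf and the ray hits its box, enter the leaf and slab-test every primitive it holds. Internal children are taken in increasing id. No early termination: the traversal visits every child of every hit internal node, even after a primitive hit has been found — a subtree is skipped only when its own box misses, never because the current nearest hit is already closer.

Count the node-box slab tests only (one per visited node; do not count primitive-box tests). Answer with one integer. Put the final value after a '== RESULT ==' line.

Trace the traversal:
N0 x:[15,33] y:[74/3,113/3] z:[31/2,71/2] -> hit [74/3,33], descend [2, 4, 5, 6]
  N2 x:[35/2,57/2] y:[74/3,32] z:[18,28] -> hit [74/3,28], descend [1, 3]
    N1 x:[23,57/2] y:[27,32] z:[18,26] -> miss, prune
    N3 x:[35/2,45/2] y:[74/3,29] z:[19,28] -> miss, prune
  N4 x:[18,25] y:[97/3,113/3] z:[55/2,35] -> miss, prune
  N5 x:[49/2,33] y:[28,35] z:[57/2,71/2] -> hit [57/2,33], descend [8, 9]
    N8 x:[49/2,33] y:[100/3,35] z:[32,71/2] -> miss, prune
    N9 x:[25,30] y:[28,95/3] z:[57/2,69/2] -> hit [57/2,30] leaf, test {P4(miss), P19(miss), P20@t=29}
  N6 x:[15,28] y:[32,112/3] z:[31/2,24] -> miss, prune

order=[0, 2, 1, 3, 4, 5, 8, 9, 6]  |boxes|=9  |leaves|=1  hit=P20

== RESULT ==
9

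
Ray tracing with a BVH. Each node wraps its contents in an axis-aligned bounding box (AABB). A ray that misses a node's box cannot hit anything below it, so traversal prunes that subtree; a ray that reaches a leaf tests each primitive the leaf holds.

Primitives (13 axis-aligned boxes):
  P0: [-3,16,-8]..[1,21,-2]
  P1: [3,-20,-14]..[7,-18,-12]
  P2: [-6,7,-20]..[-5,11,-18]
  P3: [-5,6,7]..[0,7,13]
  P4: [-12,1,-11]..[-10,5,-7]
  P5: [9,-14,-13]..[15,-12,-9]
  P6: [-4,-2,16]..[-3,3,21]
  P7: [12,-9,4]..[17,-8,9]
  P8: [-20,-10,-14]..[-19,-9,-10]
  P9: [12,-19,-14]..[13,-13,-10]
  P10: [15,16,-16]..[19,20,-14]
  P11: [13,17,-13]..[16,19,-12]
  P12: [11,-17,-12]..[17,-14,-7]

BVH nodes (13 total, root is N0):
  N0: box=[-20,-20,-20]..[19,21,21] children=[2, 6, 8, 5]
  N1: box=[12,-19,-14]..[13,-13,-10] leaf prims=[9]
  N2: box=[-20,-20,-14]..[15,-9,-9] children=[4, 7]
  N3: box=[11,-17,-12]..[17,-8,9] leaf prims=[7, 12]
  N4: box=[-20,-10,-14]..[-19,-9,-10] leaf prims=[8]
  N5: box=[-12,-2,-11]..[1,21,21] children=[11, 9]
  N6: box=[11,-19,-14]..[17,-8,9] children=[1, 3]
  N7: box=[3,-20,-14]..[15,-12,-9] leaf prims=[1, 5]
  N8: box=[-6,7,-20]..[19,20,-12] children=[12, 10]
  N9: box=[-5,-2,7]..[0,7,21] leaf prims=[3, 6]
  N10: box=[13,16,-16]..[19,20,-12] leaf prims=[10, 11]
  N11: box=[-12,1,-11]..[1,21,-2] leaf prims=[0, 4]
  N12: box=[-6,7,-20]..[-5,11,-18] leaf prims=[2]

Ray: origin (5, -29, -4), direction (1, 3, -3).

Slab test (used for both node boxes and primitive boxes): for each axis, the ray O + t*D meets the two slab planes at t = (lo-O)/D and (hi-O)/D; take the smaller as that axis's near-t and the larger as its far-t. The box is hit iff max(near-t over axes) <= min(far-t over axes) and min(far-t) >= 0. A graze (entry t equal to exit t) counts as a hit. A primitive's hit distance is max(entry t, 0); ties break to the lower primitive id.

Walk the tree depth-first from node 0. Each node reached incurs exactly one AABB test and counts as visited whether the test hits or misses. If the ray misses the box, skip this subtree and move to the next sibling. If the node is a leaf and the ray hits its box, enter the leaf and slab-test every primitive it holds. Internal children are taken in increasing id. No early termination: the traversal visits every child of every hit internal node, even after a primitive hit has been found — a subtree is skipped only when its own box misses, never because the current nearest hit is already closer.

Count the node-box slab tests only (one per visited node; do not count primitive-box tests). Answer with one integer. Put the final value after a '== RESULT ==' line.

Trace the traversal:
N0 x:[-25,14] y:[3,50/3] z:[-25/3,16/3] -> hit [3,16/3], descend [2, 5, 6, 8]
  N2 x:[-25,10] y:[3,20/3] z:[5/3,10/3] -> hit [3,10/3], descend [4, 7]
    N4 x:[-25,-24] y:[19/3,20/3] z:[2,10/3] -> miss, prune
    N7 x:[-2,10] y:[3,17/3] z:[5/3,10/3] -> hit [3,10/3] leaf, test {P1(miss), P5(miss)}
  N5 x:[-17,-4] y:[9,50/3] z:[-25/3,7/3] -> miss, prune
  N6 x:[6,12] y:[10/3,7] z:[-13/3,10/3] -> miss, prune
  N8 x:[-11,14] y:[12,49/3] z:[8/3,16/3] -> miss, prune

Summary -> nodes [0, 2, 4, 7, 5, 6, 8]; box-tests=7; leaf-entries=1; first=miss

== RESULT ==
7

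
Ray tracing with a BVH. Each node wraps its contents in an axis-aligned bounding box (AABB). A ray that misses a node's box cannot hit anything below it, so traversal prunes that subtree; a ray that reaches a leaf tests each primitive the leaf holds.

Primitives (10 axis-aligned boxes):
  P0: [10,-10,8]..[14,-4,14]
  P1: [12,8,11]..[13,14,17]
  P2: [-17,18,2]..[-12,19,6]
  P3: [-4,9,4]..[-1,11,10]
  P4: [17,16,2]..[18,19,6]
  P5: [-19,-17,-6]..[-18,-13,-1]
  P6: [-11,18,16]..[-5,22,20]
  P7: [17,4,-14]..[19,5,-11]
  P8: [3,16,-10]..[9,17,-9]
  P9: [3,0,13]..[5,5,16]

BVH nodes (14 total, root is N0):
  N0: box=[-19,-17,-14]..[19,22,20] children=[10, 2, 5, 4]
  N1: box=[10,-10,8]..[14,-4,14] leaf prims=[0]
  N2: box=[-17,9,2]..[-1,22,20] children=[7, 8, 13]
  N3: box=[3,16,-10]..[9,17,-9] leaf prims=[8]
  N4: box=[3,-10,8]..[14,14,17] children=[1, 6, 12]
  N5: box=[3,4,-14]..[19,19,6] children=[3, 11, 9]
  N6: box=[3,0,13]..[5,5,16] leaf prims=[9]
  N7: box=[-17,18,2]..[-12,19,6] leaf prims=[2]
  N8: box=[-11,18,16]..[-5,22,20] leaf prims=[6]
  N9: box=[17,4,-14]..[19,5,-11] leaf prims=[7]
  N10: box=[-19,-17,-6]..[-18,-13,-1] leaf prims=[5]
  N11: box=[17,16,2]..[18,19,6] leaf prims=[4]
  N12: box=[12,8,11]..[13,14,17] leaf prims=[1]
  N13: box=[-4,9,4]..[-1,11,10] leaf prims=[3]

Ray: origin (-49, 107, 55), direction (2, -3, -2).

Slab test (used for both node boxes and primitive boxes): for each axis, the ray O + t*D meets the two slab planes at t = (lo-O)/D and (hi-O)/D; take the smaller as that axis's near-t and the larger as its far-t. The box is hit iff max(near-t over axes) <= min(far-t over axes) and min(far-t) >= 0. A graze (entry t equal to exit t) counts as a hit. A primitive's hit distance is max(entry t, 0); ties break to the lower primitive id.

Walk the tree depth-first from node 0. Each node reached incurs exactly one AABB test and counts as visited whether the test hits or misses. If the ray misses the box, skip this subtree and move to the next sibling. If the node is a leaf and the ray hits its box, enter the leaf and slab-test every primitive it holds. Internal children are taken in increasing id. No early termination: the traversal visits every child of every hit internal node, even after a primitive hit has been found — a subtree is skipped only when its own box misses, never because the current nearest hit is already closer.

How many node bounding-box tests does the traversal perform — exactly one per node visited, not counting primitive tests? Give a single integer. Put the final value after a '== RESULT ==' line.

Traverse from the root:
N0 x:[15,34] y:[85/3,124/3] z:[35/2,69/2] -> hit [85/3,34], descend [2, 4, 5, 10]
  N2 x:[16,24] y:[85/3,98/3] z:[35/2,53/2] -> miss, prune
  N4 x:[26,63/2] y:[31,39] z:[19,47/2] -> miss, prune
  N5 x:[26,34] y:[88/3,103/3] z:[49/2,69/2] -> hit [88/3,34], descend [3, 9, 11]
    N3 x:[26,29] y:[30,91/3] z:[32,65/2] -> miss, prune
    N9 x:[33,34] y:[34,103/3] z:[33,69/2] -> hit [34,34] leaf, test {P7@t=34}
    N11 x:[33,67/2] y:[88/3,91/3] z:[49/2,53/2] -> miss, prune
  N10 x:[15,31/2] y:[40,124/3] z:[28,61/2] -> miss, prune

Visited [0, 2, 4, 5, 3, 9, 11, 10]. Tests: 8 box, 1 leaf. Nearest: P7.

== RESULT ==
8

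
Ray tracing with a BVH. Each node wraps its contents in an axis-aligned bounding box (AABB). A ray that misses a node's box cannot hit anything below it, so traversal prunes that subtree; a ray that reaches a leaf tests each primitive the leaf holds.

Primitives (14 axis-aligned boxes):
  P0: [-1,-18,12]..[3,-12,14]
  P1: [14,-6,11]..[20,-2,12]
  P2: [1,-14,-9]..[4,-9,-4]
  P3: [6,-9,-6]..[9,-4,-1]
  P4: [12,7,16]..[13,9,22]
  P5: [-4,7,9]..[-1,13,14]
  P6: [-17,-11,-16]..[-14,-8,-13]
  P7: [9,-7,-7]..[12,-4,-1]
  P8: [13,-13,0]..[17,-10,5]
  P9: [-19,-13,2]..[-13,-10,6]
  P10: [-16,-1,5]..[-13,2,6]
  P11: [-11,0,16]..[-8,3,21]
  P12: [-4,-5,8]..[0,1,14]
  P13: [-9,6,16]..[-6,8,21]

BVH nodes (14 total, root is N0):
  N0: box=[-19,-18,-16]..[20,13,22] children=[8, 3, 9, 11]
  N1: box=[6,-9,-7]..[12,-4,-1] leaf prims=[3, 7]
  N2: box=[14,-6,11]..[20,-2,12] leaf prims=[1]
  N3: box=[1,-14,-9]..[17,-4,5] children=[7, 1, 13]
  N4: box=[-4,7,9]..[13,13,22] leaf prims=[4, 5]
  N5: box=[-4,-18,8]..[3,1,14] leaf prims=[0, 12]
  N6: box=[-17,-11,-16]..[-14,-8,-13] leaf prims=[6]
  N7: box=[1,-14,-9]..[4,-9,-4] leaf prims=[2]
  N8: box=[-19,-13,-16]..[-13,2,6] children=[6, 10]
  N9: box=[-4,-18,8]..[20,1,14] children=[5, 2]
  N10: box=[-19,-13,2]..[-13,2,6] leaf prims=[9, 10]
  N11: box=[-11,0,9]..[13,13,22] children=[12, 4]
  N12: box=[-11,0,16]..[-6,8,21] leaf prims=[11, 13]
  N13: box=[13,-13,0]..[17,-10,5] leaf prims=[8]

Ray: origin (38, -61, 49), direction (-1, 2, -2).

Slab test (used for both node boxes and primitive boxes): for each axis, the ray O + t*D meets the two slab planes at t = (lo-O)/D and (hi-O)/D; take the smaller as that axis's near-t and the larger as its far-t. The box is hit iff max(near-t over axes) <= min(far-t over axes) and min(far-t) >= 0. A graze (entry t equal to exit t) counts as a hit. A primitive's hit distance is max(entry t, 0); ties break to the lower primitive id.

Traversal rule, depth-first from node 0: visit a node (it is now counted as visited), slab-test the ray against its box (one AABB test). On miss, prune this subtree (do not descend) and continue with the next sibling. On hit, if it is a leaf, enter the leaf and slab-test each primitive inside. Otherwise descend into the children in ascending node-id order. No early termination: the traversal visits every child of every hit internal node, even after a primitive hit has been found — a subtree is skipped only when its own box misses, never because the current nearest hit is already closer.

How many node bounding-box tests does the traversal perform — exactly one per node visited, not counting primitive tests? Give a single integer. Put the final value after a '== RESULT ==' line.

Traverse from the root:
N0 x:[18,57] y:[43/2,37] z:[27/2,65/2] -> hit [43/2,65/2], descend [3, 8, 9, 11]
  N3 x:[21,37] y:[47/2,57/2] z:[22,29] -> hit [47/2,57/2], descend [1, 7, 13]
    N1 x:[26,32] y:[26,57/2] z:[25,28] -> hit [26,28] leaf, test {P3(miss), P7@t=27}
    N7 x:[34,37] y:[47/2,26] z:[53/2,29] -> miss, prune
    N13 x:[21,25] y:[24,51/2] z:[22,49/2] -> hit [24,49/2] leaf, test {P8@t=24}
  N8 x:[51,57] y:[24,63/2] z:[43/2,65/2] -> miss, prune
  N9 x:[18,42] y:[43/2,31] z:[35/2,41/2] -> miss, prune
  N11 x:[25,49] y:[61/2,37] z:[27/2,20] -> miss, prune

Summary -> nodes [0, 3, 1, 7, 13, 8, 9, 11]; box-tests=8; leaf-entries=2; first=P8

== RESULT ==
8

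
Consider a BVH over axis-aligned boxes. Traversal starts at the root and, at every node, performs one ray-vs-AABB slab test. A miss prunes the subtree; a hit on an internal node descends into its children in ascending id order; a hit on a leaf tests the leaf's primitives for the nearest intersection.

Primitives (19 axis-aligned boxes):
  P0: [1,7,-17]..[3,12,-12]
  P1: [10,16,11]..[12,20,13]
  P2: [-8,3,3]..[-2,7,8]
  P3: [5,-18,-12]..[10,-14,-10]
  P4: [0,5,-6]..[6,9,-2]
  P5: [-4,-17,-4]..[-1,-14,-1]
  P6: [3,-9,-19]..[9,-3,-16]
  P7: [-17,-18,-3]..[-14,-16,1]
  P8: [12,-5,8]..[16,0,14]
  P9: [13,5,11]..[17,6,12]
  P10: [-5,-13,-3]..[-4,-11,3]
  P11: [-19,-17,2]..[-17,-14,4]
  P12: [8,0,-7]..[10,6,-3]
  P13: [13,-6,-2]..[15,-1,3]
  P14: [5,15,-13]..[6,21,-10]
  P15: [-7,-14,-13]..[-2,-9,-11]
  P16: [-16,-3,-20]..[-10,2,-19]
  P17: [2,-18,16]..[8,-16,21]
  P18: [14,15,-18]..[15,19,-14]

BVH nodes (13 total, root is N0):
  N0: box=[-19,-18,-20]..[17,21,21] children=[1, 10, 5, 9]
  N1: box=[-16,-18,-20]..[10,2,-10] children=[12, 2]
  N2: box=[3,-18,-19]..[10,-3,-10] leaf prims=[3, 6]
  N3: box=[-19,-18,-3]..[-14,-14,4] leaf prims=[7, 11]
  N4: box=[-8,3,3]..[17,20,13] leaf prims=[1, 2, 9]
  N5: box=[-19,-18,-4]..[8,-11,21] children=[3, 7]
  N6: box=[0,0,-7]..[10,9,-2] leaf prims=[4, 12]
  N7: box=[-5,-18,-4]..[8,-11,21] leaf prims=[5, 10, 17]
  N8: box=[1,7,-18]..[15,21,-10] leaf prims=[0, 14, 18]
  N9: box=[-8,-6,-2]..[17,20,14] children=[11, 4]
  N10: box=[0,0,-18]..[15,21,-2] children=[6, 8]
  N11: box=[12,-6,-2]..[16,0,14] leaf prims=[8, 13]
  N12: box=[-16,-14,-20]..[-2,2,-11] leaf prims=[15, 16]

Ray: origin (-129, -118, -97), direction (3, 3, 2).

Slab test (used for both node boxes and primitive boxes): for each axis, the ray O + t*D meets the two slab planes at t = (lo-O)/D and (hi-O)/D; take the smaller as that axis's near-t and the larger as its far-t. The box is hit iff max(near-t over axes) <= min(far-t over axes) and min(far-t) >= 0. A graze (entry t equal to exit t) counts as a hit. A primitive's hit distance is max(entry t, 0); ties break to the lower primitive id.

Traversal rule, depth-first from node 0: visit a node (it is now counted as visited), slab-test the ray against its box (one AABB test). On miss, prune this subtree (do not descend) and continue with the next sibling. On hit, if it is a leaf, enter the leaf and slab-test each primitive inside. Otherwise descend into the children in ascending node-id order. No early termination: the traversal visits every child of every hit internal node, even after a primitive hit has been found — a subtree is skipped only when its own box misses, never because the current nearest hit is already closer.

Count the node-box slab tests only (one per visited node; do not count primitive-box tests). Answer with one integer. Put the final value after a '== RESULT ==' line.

Traverse from the root:
N0 x:[110/3,146/3] y:[100/3,139/3] z:[77/2,59] -> hit [77/2,139/3], descend [1, 5, 9, 10]
  N1 x:[113/3,139/3] y:[100/3,40] z:[77/2,87/2] -> hit [77/2,40], descend [2, 12]
    N2 x:[44,139/3] y:[100/3,115/3] z:[39,87/2] -> miss, prune
    N12 x:[113/3,127/3] y:[104/3,40] z:[77/2,43] -> hit [77/2,40] leaf, test {P15(miss), P16@t=77/2}
  N5 x:[110/3,137/3] y:[100/3,107/3] z:[93/2,59] -> miss, prune
  N9 x:[121/3,146/3] y:[112/3,46] z:[95/2,111/2] -> miss, prune
  N10 x:[43,48] y:[118/3,139/3] z:[79/2,95/2] -> hit [43,139/3], descend [6, 8]
    N6 x:[43,139/3] y:[118/3,127/3] z:[45,95/2] -> miss, prune
    N8 x:[130/3,48] y:[125/3,139/3] z:[79/2,87/2] -> hit [130/3,87/2] leaf, test {P0(miss), P14(miss), P18(miss)}

Visited [0, 1, 2, 12, 5, 9, 10, 6, 8]. Tests: 9 box, 2 leaf. Nearest: P16.

== RESULT ==
9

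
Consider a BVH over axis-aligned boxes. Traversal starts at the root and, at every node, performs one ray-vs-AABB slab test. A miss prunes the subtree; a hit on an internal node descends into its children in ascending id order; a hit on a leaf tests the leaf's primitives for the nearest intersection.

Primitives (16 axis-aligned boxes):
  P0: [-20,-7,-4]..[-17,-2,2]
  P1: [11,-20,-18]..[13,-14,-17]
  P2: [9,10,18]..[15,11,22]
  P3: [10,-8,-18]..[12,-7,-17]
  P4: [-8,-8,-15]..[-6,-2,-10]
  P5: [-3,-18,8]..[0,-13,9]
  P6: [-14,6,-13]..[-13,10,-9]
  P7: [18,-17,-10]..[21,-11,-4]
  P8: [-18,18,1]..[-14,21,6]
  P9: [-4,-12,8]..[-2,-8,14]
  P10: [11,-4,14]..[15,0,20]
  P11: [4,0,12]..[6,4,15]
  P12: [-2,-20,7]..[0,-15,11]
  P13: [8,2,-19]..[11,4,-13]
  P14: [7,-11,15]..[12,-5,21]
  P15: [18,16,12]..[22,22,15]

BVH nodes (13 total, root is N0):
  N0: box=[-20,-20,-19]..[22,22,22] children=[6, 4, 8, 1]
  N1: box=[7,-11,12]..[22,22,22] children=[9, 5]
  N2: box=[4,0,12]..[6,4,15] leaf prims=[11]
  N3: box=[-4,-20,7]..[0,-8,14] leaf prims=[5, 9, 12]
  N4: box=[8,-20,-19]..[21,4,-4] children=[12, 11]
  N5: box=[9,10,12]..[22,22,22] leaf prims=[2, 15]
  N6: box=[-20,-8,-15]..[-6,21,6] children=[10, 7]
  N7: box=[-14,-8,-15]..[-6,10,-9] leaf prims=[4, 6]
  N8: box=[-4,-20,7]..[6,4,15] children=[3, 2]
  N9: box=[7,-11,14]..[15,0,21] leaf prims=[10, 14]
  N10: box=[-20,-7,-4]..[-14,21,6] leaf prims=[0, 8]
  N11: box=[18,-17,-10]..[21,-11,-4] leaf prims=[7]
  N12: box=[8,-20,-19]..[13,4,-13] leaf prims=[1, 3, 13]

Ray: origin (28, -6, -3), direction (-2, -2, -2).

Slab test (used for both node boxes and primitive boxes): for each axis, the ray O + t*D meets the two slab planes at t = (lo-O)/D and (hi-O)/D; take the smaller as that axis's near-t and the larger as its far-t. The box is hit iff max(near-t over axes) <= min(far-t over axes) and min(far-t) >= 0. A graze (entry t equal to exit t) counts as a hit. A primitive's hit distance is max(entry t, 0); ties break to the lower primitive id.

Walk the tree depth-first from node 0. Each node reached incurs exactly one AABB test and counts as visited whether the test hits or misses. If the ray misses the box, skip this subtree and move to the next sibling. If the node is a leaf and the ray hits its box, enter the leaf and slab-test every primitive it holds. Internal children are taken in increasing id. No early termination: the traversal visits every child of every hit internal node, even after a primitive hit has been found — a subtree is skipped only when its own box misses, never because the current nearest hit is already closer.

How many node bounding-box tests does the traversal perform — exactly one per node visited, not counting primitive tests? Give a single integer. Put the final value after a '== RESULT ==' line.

Walk:
N0 x:[3,24] y:[-14,7] z:[-25/2,8] -> hit [3,7], descend [1, 4, 6, 8]
  N1 x:[3,21/2] y:[-14,5/2] z:[-25/2,-15/2] -> miss, prune
  N4 x:[7/2,10] y:[-5,7] z:[1/2,8] -> hit [7/2,7], descend [11, 12]
    N11 x:[7/2,5] y:[5/2,11/2] z:[1/2,7/2] -> hit [7/2,7/2] leaf, test {P7@t=7/2}
    N12 x:[15/2,10] y:[-5,7] z:[5,8] -> miss, prune
  N6 x:[17,24] y:[-27/2,1] z:[-9/2,6] -> miss, prune
  N8 x:[11,16] y:[-5,7] z:[-9,-5] -> miss, prune

Summary -> nodes [0, 1, 4, 11, 12, 6, 8]; box-tests=7; leaf-entries=1; first=P7

== RESULT ==
7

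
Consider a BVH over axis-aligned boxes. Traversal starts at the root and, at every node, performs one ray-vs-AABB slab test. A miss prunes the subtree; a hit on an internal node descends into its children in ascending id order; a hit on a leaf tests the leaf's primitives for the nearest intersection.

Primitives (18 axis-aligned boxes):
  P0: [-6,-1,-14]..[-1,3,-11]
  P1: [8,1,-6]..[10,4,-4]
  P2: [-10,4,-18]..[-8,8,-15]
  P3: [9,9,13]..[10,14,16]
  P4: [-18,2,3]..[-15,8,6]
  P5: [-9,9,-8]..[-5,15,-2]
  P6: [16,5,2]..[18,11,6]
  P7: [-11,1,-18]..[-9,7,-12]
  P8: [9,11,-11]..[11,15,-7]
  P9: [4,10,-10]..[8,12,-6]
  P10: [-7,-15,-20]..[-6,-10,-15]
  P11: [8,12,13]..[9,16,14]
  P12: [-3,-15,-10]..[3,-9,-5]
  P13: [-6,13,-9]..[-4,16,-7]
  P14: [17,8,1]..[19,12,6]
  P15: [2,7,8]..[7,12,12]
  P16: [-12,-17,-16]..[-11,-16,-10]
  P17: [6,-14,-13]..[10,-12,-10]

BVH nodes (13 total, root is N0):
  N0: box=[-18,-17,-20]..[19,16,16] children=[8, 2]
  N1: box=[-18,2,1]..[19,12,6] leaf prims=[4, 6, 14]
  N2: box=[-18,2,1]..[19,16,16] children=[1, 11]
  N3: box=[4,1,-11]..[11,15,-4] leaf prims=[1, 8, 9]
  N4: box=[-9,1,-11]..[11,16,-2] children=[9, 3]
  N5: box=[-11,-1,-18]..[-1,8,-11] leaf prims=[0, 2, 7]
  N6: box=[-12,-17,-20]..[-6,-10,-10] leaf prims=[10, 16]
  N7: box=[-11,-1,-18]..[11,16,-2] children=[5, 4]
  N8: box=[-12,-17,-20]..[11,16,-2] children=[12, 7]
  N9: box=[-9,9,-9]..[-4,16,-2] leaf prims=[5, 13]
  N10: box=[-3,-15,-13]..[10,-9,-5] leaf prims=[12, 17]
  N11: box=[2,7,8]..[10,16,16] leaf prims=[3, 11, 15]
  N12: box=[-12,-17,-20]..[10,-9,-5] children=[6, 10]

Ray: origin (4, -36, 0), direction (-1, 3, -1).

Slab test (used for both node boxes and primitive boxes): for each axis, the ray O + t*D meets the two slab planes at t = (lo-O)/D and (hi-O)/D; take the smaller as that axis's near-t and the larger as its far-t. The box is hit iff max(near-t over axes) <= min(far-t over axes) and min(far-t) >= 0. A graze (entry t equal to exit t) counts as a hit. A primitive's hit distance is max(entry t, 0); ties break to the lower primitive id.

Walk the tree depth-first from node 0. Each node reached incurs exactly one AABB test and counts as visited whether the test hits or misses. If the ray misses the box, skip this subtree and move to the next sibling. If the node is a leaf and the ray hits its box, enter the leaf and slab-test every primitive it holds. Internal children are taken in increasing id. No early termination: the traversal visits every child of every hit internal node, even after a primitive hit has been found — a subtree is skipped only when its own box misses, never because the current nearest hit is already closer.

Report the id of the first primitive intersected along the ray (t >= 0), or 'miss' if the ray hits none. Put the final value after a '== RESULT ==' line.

Traverse from the root:
N0 x:[-15,22] y:[19/3,52/3] z:[-16,20] -> hit [19/3,52/3], descend [2, 8]
  N2 x:[-15,22] y:[38/3,52/3] z:[-16,-1] -> miss, prune
  N8 x:[-7,16] y:[19/3,52/3] z:[2,20] -> hit [19/3,16], descend [7, 12]
    N7 x:[-7,15] y:[35/3,52/3] z:[2,18] -> hit [35/3,15], descend [4, 5]
      N4 x:[-7,13] y:[37/3,52/3] z:[2,11] -> miss, prune
      N5 x:[5,15] y:[35/3,44/3] z:[11,18] -> hit [35/3,44/3] leaf, test {P0(miss), P2(miss), P7@t=13}
    N12 x:[-6,16] y:[19/3,9] z:[5,20] -> hit [19/3,9], descend [6, 10]
      N6 x:[10,16] y:[19/3,26/3] z:[10,20] -> miss, prune
      N10 x:[-6,7] y:[7,9] z:[5,13] -> hit [7,7] leaf, test {P12@t=7, P17(miss)}

9 AABB tests over nodes [0, 2, 8, 7, 4, 5, 12, 6, 10]; 2 leaves entered; closest P12.

== RESULT ==
12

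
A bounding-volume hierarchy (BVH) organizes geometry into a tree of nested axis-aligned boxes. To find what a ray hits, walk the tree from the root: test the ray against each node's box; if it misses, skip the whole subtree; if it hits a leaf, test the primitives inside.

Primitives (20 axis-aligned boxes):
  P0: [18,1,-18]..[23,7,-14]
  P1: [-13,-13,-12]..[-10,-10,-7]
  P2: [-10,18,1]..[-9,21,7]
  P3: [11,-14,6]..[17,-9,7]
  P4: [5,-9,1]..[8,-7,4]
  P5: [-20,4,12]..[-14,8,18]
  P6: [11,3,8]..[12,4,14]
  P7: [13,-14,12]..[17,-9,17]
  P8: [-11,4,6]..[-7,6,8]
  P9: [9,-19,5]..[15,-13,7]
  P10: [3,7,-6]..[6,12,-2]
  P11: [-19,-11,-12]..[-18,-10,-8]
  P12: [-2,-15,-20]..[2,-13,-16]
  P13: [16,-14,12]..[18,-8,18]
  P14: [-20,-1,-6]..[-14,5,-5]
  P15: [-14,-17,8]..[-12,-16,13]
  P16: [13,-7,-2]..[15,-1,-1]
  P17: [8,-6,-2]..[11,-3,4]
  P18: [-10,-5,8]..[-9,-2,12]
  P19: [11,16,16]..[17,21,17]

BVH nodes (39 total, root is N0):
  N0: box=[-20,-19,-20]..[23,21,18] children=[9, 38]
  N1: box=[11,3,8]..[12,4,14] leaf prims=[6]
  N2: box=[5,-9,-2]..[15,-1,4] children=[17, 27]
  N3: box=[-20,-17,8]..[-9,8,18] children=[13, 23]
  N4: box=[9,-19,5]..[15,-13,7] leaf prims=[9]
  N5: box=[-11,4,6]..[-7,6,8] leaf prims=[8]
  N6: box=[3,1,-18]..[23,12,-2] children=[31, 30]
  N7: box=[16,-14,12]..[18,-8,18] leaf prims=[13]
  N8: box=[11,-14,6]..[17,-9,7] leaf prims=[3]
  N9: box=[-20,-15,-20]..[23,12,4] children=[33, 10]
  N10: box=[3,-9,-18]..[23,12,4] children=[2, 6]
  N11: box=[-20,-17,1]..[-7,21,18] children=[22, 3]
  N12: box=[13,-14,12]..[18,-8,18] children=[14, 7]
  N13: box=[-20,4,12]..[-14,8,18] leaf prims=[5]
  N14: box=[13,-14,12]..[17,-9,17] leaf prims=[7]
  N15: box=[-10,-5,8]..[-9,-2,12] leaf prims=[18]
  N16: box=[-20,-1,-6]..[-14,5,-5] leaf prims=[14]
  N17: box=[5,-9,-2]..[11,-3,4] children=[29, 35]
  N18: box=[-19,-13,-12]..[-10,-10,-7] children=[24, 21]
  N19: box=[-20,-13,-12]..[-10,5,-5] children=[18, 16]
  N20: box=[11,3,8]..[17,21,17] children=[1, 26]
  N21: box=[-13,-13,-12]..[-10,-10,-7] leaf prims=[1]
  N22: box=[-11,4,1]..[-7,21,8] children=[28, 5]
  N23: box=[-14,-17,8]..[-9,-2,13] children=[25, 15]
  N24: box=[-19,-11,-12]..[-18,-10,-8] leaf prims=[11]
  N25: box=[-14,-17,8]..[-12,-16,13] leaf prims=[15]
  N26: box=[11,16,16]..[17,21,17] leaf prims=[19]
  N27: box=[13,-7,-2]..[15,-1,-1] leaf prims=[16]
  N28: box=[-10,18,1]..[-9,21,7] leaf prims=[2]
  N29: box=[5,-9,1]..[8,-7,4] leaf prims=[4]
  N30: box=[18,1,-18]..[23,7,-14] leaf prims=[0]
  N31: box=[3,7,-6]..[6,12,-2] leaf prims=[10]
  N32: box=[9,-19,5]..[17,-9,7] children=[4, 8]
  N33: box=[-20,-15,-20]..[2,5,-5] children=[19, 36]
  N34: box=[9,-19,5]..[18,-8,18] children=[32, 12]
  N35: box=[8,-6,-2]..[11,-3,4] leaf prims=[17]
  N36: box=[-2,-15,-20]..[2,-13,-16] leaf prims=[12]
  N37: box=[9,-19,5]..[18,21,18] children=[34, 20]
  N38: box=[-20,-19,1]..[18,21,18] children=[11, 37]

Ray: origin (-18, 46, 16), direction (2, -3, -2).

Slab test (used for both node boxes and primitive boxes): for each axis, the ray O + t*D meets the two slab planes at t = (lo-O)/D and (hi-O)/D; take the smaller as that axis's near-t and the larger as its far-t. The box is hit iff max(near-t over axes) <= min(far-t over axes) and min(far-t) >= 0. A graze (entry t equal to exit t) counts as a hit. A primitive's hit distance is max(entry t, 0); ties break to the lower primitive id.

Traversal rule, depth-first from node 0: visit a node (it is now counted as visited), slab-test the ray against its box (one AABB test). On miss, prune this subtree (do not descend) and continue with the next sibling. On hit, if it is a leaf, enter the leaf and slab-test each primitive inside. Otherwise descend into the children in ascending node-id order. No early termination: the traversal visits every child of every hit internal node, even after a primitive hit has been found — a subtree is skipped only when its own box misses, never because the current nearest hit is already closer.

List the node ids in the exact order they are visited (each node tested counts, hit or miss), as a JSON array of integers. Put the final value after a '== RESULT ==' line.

Traverse from the root:
N0 x:[-1,41/2] y:[25/3,65/3] z:[-1,18] -> hit [25/3,18], descend [9, 38]
  N9 x:[-1,41/2] y:[34/3,61/3] z:[6,18] -> hit [34/3,18], descend [10, 33]
    N10 x:[21/2,41/2] y:[34/3,55/3] z:[6,17] -> hit [34/3,17], descend [2, 6]
      N2 x:[23/2,33/2] y:[47/3,55/3] z:[6,9] -> miss, prune
      N6 x:[21/2,41/2] y:[34/3,15] z:[9,17] -> hit [34/3,15], descend [30, 31]
        N30 x:[18,41/2] y:[13,15] z:[15,17] -> miss, prune
        N31 x:[21/2,12] y:[34/3,13] z:[9,11] -> miss, prune
    N33 x:[-1,10] y:[41/3,61/3] z:[21/2,18] -> miss, prune
  N38 x:[-1,18] y:[25/3,65/3] z:[-1,15/2] -> miss, prune

order=[0, 9, 10, 2, 6, 30, 31, 33, 38]  |boxes|=9  |leaves|=0  hit=miss

== RESULT ==
[0, 9, 10, 2, 6, 30, 31, 33, 38]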